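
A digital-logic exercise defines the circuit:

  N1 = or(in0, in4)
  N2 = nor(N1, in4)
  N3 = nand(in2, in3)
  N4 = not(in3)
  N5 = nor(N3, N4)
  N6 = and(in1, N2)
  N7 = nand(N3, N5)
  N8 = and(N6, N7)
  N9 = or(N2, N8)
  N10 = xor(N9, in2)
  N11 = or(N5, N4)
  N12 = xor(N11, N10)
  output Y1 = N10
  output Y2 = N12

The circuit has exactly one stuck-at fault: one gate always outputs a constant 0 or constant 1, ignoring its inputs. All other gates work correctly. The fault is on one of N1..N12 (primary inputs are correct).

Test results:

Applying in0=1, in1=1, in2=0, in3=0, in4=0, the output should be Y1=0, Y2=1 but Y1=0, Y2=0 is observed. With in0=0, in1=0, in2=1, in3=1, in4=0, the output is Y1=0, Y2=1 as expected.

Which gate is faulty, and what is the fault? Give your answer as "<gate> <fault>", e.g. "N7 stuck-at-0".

Fault-free values for test 1 (in0=1, in1=1, in2=0, in3=0, in4=0): N1=1, N2=0, N3=1, N4=1, N5=0, N6=0, N7=1, N8=0, N9=0, N10=0, N11=1, N12=1, giving Y1=0, Y2=1. Observed Y1=0, Y2=0.
Test 1: faults giving observed Y1=0, Y2=0 are {N4 stuck-at-0, N11 stuck-at-0, N12 stuck-at-0}.
Test 2 (in0=0, in1=0, in2=1, in3=1, in4=0): fault-free N1=0, N2=1, N3=0, N4=0, N5=1, N6=0, N7=1, N8=0, N9=1, N10=0, N11=1, N12=1 → Y1=0, Y2=1; observed Y1=0, Y2=1. Eliminates N11 stuck-at-0, N12 stuck-at-0.
Only N4 stuck-at-0 is consistent with every test.

N4 stuck-at-0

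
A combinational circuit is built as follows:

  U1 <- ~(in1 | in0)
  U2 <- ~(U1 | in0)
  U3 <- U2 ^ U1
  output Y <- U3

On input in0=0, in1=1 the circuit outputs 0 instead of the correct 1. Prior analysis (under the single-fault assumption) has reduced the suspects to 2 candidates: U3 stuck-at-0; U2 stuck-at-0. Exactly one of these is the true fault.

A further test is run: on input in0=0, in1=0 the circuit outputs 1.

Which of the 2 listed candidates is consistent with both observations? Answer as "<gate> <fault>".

U2 stuck-at-0

Evaluate each candidate on input in0=0, in1=0:
  U3 stuck-at-0: U1=1, U2=0, U3=0 [stuck-at-0] → 0 — eliminated
  U2 stuck-at-0: U1=1, U2=0 [stuck-at-0], U3=1 → 1 — matches
Only U2 stuck-at-0 reproduces the observed 1.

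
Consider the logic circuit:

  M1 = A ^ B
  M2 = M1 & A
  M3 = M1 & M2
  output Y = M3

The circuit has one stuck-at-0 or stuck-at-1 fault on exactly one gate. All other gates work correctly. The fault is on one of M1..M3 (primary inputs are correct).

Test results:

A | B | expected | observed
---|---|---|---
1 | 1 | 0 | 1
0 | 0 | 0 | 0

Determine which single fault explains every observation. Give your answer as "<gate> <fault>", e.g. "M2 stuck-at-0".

Fault-free values for test 1 (A=1, B=1): M1=0, M2=0, M3=0, giving Y=0. Observed 1.
Test 1: faults giving observed 1 are {M1 stuck-at-1, M3 stuck-at-1}.
Test 2 (A=0, B=0): fault-free M1=0, M2=0, M3=0 → 0; observed 0. Eliminates M3 stuck-at-1.
Only M1 stuck-at-1 is consistent with every test.

M1 stuck-at-1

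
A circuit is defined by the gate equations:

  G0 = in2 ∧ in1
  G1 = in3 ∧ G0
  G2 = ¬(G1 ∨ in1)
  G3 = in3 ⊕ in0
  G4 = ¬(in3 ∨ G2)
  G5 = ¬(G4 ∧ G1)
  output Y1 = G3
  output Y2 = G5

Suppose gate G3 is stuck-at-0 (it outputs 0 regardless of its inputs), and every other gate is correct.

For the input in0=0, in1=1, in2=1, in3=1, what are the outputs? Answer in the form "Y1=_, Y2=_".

Y1=0, Y2=1

Propagate with G3 forced: G0=1, G1=1, G2=0, G3=0 [stuck-at-0], G4=0, G5=1.
So the outputs are Y1=0, Y2=1. (Without the fault they would be Y1=1, Y2=1.)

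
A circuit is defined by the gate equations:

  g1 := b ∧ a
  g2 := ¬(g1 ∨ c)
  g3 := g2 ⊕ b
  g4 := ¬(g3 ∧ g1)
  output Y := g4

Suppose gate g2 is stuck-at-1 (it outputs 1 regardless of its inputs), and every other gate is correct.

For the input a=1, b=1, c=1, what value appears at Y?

Propagate with g2 forced: g1=1, g2=1 [stuck-at-1], g3=0, g4=1.
So Y = 1. (Without the fault it would be 0.)

1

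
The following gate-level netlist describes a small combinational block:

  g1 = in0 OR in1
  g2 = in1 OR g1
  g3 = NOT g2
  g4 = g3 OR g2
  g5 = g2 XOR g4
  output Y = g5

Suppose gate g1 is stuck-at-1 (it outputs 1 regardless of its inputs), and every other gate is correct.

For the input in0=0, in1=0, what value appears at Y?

Propagate with g1 forced: g1=1 [stuck-at-1], g2=1, g3=0, g4=1, g5=0.
So Y = 0. (Without the fault it would be 1.)

0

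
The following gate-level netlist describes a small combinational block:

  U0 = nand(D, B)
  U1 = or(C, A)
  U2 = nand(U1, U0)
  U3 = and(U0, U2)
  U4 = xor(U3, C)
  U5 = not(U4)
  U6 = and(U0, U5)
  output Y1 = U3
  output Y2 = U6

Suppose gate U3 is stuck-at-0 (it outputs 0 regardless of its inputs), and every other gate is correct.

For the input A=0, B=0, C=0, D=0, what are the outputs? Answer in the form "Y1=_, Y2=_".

Propagate with U3 forced: U0=1, U1=0, U2=1, U3=0 [stuck-at-0], U4=0, U5=1, U6=1.
So the outputs are Y1=0, Y2=1. (Without the fault they would be Y1=1, Y2=0.)

Y1=0, Y2=1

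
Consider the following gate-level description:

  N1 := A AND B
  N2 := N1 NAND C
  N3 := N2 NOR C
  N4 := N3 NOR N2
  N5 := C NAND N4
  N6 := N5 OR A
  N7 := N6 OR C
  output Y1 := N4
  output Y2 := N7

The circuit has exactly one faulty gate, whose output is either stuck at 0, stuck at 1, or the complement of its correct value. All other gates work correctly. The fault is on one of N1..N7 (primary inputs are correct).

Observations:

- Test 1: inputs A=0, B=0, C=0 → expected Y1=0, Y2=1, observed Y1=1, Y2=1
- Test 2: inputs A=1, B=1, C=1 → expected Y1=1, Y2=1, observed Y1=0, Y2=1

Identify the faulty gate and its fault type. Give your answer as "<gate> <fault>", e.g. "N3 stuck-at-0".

N4 inverted output

Fault-free values for test 1 (A=0, B=0, C=0): N1=0, N2=1, N3=0, N4=0, N5=1, N6=1, N7=1, giving Y1=0, Y2=1. Observed Y1=1, Y2=1.
Test 1: faults giving observed Y1=1, Y2=1 are {N4 stuck-at-1, N4 inverted output}.
Test 2 (A=1, B=1, C=1): fault-free N1=1, N2=0, N3=0, N4=1, N5=0, N6=1, N7=1 → Y1=1, Y2=1; observed Y1=0, Y2=1. Eliminates N4 stuck-at-1.
Only N4 inverted output is consistent with every test.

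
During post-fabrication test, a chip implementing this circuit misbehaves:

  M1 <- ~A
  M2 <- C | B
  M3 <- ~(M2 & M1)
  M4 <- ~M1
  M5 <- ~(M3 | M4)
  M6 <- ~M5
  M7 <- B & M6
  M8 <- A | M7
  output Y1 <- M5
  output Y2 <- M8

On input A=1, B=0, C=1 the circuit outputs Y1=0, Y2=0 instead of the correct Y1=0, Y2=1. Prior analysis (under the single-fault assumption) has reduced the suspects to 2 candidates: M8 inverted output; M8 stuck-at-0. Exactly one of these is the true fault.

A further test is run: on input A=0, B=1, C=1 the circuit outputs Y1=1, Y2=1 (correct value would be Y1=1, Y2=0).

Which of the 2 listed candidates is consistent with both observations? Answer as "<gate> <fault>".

Evaluate each candidate on input A=0, B=1, C=1:
  M8 inverted output: M1=1, M2=1, M3=0, M4=0, M5=1, M6=0, M7=0, M8=1 [inverted output] → Y1=1, Y2=1 — matches
  M8 stuck-at-0: M1=1, M2=1, M3=0, M4=0, M5=1, M6=0, M7=0, M8=0 [stuck-at-0] → Y1=1, Y2=0 — eliminated
Only M8 inverted output reproduces the observed Y1=1, Y2=1.

M8 inverted output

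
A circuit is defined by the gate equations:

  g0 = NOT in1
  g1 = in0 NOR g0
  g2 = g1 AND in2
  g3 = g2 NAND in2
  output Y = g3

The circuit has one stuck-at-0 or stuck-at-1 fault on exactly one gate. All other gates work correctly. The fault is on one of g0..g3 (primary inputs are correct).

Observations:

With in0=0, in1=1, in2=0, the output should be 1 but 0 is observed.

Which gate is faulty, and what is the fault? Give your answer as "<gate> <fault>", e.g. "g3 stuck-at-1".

Fault-free values for test 1 (in0=0, in1=1, in2=0): g0=0, g1=1, g2=0, g3=1, giving Y=1. Observed 0.
Test 1: faults giving observed 0 are {g3 stuck-at-0}.
Only g3 stuck-at-0 is consistent with every test.

g3 stuck-at-0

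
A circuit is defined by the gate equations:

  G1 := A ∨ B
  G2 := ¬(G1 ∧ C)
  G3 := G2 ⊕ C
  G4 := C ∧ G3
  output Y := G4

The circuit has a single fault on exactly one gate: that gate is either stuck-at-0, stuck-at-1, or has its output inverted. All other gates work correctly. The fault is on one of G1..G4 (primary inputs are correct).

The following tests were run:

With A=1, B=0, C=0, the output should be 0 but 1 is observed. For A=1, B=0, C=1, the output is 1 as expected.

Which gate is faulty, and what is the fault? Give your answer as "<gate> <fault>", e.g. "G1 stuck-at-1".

G4 stuck-at-1

Fault-free values for test 1 (A=1, B=0, C=0): G1=1, G2=1, G3=1, G4=0, giving Y=0. Observed 1.
Test 1: faults giving observed 1 are {G4 stuck-at-1, G4 inverted output}.
Test 2 (A=1, B=0, C=1): fault-free G1=1, G2=0, G3=1, G4=1 → 1; observed 1. Eliminates G4 inverted output.
Only G4 stuck-at-1 is consistent with every test.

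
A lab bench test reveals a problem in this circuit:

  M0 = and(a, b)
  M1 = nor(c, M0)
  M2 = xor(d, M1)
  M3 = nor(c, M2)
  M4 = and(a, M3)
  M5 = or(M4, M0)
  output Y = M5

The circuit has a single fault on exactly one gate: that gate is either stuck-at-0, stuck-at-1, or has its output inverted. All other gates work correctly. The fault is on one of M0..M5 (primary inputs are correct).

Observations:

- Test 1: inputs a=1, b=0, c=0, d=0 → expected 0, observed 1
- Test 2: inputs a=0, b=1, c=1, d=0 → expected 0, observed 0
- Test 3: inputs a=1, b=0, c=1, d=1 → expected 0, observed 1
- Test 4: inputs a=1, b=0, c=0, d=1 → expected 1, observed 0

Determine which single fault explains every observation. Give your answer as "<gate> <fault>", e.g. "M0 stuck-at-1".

M3 inverted output

Fault-free values for test 1 (a=1, b=0, c=0, d=0): M0=0, M1=1, M2=1, M3=0, M4=0, M5=0, giving Y=0. Observed 1.
Test 1: faults giving observed 1 are {M0 stuck-at-1, M0 inverted output, M1 stuck-at-0, M1 inverted output, M2 stuck-at-0, M2 inverted output, M3 stuck-at-1, M3 inverted output, M4 stuck-at-1, M4 inverted output, M5 stuck-at-1, M5 inverted output}.
Test 2 (a=0, b=1, c=1, d=0): fault-free M0=0, M1=0, M2=0, M3=0, M4=0, M5=0 → 0; observed 0. Eliminates M0 stuck-at-1, M0 inverted output, M4 stuck-at-1, M4 inverted output, M5 stuck-at-1, M5 inverted output.
Test 3 (a=1, b=0, c=1, d=1): fault-free M0=0, M1=0, M2=1, M3=0, M4=0, M5=0 → 0; observed 1. Eliminates M1 stuck-at-0, M1 inverted output, M2 stuck-at-0, M2 inverted output.
Test 4 (a=1, b=0, c=0, d=1): fault-free M0=0, M1=1, M2=0, M3=1, M4=1, M5=1 → 1; observed 0. Eliminates M3 stuck-at-1.
Only M3 inverted output is consistent with every test.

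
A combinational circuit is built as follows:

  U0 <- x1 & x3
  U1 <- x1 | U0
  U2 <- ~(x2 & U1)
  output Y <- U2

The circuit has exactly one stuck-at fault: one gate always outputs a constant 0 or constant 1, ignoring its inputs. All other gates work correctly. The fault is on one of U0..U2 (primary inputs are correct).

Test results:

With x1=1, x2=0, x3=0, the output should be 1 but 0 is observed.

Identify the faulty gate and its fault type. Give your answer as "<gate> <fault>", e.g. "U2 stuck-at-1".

U2 stuck-at-0

Fault-free values for test 1 (x1=1, x2=0, x3=0): U0=0, U1=1, U2=1, giving Y=1. Observed 0.
Test 1: faults giving observed 0 are {U2 stuck-at-0}.
Only U2 stuck-at-0 is consistent with every test.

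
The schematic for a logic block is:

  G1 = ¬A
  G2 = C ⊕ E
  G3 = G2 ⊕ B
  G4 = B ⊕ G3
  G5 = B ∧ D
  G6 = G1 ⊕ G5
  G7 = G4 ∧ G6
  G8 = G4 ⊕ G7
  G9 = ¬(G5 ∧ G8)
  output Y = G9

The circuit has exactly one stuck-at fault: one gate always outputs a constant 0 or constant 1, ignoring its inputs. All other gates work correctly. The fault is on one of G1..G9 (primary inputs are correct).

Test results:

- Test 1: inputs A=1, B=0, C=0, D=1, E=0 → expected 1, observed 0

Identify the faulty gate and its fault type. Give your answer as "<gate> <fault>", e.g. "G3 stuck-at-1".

G9 stuck-at-0

Fault-free values for test 1 (A=1, B=0, C=0, D=1, E=0): G1=0, G2=0, G3=0, G4=0, G5=0, G6=0, G7=0, G8=0, G9=1, giving Y=1. Observed 0.
Test 1: faults giving observed 0 are {G9 stuck-at-0}.
Only G9 stuck-at-0 is consistent with every test.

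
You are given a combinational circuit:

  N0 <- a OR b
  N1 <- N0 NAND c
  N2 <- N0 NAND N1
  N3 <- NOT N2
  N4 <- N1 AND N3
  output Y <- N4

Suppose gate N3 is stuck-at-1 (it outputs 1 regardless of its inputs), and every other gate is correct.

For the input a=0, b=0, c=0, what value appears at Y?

1

Propagate with N3 forced: N0=0, N1=1, N2=1, N3=1 [stuck-at-1], N4=1.
So Y = 1. (Without the fault it would be 0.)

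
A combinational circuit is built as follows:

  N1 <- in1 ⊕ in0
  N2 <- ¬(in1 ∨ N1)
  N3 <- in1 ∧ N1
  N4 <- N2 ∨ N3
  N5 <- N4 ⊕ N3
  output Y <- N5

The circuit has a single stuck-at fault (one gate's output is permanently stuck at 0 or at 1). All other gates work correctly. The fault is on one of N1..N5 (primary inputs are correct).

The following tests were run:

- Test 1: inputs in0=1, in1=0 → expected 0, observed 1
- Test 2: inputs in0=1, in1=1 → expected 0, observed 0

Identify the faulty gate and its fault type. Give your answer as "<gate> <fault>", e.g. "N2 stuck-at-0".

Fault-free values for test 1 (in0=1, in1=0): N1=1, N2=0, N3=0, N4=0, N5=0, giving Y=0. Observed 1.
Test 1: faults giving observed 1 are {N1 stuck-at-0, N2 stuck-at-1, N4 stuck-at-1, N5 stuck-at-1}.
Test 2 (in0=1, in1=1): fault-free N1=0, N2=0, N3=0, N4=0, N5=0 → 0; observed 0. Eliminates N2 stuck-at-1, N4 stuck-at-1, N5 stuck-at-1.
Only N1 stuck-at-0 is consistent with every test.

N1 stuck-at-0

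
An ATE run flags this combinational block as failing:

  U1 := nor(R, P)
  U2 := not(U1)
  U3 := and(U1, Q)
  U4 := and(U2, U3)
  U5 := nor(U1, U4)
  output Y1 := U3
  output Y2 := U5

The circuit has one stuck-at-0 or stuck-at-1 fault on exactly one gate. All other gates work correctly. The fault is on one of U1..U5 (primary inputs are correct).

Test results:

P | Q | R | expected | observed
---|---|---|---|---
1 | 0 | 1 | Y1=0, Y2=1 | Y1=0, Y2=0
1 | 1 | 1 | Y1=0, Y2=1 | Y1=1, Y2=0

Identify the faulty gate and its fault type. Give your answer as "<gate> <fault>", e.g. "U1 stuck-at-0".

Fault-free values for test 1 (P=1, Q=0, R=1): U1=0, U2=1, U3=0, U4=0, U5=1, giving Y1=0, Y2=1. Observed Y1=0, Y2=0.
Test 1: faults giving observed Y1=0, Y2=0 are {U1 stuck-at-1, U4 stuck-at-1, U5 stuck-at-0}.
Test 2 (P=1, Q=1, R=1): fault-free U1=0, U2=1, U3=0, U4=0, U5=1 → Y1=0, Y2=1; observed Y1=1, Y2=0. Eliminates U4 stuck-at-1, U5 stuck-at-0.
Only U1 stuck-at-1 is consistent with every test.

U1 stuck-at-1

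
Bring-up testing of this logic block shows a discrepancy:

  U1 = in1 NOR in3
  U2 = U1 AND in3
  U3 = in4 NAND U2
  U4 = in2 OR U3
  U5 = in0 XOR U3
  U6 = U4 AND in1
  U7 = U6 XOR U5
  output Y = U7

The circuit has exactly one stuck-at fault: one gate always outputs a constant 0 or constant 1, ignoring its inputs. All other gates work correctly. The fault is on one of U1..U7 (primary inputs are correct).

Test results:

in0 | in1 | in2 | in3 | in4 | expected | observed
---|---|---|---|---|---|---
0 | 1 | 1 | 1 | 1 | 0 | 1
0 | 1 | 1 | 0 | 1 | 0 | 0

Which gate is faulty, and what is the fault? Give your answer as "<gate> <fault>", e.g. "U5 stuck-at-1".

U1 stuck-at-1

Fault-free values for test 1 (in0=0, in1=1, in2=1, in3=1, in4=1): U1=0, U2=0, U3=1, U4=1, U5=1, U6=1, U7=0, giving Y=0. Observed 1.
Test 1: faults giving observed 1 are {U1 stuck-at-1, U2 stuck-at-1, U3 stuck-at-0, U4 stuck-at-0, U5 stuck-at-0, U6 stuck-at-0, U7 stuck-at-1}.
Test 2 (in0=0, in1=1, in2=1, in3=0, in4=1): fault-free U1=0, U2=0, U3=1, U4=1, U5=1, U6=1, U7=0 → 0; observed 0. Eliminates U2 stuck-at-1, U3 stuck-at-0, U4 stuck-at-0, U5 stuck-at-0, U6 stuck-at-0, U7 stuck-at-1.
Only U1 stuck-at-1 is consistent with every test.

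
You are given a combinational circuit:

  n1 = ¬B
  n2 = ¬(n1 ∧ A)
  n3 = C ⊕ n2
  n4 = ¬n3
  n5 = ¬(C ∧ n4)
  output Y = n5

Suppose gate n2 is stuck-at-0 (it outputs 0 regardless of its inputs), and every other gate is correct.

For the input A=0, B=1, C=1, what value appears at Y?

Propagate with n2 forced: n1=0, n2=0 [stuck-at-0], n3=1, n4=0, n5=1.
So Y = 1. (Without the fault it would be 0.)

1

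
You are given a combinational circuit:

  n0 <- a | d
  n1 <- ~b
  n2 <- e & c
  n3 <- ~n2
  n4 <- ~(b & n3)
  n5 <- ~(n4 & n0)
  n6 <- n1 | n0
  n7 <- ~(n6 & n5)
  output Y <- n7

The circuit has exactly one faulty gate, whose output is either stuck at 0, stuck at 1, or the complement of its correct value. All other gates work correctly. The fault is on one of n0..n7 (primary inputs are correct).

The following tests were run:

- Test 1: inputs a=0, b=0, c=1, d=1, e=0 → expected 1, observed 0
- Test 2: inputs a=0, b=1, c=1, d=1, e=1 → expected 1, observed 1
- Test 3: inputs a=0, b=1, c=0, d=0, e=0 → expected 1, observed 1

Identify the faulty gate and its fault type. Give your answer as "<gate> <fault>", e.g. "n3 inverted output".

Fault-free values for test 1 (a=0, b=0, c=1, d=1, e=0): n0=1, n1=1, n2=0, n3=1, n4=1, n5=0, n6=1, n7=1, giving Y=1. Observed 0.
Test 1: faults giving observed 0 are {n0 stuck-at-0, n0 inverted output, n4 stuck-at-0, n4 inverted output, n5 stuck-at-1, n5 inverted output, n7 stuck-at-0, n7 inverted output}.
Test 2 (a=0, b=1, c=1, d=1, e=1): fault-free n0=1, n1=0, n2=1, n3=0, n4=1, n5=0, n6=1, n7=1 → 1; observed 1. Eliminates n4 stuck-at-0, n4 inverted output, n5 stuck-at-1, n5 inverted output, n7 stuck-at-0, n7 inverted output.
Test 3 (a=0, b=1, c=0, d=0, e=0): fault-free n0=0, n1=0, n2=0, n3=1, n4=0, n5=1, n6=0, n7=1 → 1; observed 1. Eliminates n0 inverted output.
Only n0 stuck-at-0 is consistent with every test.

n0 stuck-at-0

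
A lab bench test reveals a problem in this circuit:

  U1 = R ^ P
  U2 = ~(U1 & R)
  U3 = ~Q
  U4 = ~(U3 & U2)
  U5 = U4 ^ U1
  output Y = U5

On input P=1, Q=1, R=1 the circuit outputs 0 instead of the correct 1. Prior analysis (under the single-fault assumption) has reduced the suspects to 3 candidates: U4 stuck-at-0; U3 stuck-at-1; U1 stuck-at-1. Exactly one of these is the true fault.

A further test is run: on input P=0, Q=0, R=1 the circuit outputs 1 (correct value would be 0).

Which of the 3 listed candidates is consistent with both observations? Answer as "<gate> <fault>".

Evaluate each candidate on input P=0, Q=0, R=1:
  U4 stuck-at-0: U1=1, U2=0, U3=1, U4=0 [stuck-at-0], U5=1 → 1 — matches
  U3 stuck-at-1: U1=1, U2=0, U3=1 [stuck-at-1], U4=1, U5=0 → 0 — eliminated
  U1 stuck-at-1: U1=1 [stuck-at-1], U2=0, U3=1, U4=1, U5=0 → 0 — eliminated
Only U4 stuck-at-0 reproduces the observed 1.

U4 stuck-at-0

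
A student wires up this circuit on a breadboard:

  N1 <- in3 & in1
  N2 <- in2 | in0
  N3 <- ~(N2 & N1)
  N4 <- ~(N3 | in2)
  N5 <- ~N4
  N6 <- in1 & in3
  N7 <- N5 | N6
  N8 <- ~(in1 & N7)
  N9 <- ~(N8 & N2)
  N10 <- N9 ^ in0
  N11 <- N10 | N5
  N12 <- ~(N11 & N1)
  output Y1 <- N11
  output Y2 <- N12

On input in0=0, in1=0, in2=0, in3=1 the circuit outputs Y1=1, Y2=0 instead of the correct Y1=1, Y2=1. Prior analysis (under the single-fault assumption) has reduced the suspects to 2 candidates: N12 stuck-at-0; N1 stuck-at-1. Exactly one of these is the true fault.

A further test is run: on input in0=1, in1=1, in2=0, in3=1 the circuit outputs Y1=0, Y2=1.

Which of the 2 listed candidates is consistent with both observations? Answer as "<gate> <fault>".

N1 stuck-at-1

Evaluate each candidate on input in0=1, in1=1, in2=0, in3=1:
  N12 stuck-at-0: N1=1, N2=1, N3=0, N4=1, N5=0, N6=1, N7=1, N8=0, N9=1, N10=0, N11=0, N12=0 [stuck-at-0] → Y1=0, Y2=0 — eliminated
  N1 stuck-at-1: N1=1 [stuck-at-1], N2=1, N3=0, N4=1, N5=0, N6=1, N7=1, N8=0, N9=1, N10=0, N11=0, N12=1 → Y1=0, Y2=1 — matches
Only N1 stuck-at-1 reproduces the observed Y1=0, Y2=1.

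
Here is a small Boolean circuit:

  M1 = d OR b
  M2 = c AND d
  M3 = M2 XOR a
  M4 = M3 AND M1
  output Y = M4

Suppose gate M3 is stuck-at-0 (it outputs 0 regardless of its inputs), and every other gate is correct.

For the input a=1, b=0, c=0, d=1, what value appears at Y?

Propagate with M3 forced: M1=1, M2=0, M3=0 [stuck-at-0], M4=0.
So Y = 0. (Without the fault it would be 1.)

0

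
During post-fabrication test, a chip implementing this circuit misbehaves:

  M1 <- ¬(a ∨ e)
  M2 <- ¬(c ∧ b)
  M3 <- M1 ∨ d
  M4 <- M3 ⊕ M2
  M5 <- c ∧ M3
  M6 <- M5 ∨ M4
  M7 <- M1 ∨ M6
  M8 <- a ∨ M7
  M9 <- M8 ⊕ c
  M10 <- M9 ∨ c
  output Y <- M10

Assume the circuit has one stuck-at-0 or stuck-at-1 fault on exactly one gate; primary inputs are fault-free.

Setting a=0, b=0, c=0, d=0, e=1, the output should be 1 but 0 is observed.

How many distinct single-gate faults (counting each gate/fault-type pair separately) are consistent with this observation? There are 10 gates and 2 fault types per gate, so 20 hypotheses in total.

Fault-free: M1=0, M2=1, M3=0, M4=1, M5=0, M6=1, M7=1, M8=1, M9=1, M10=1 → 1. Observed 0.
  M1: none of the 2 fault types match ✗
  M2: stuck-at-0 ✓; others ✗
  M3: stuck-at-1 ✓; others ✗
  M4: stuck-at-0 ✓; others ✗
  M5: none of the 2 fault types match ✗
  M6: stuck-at-0 ✓; others ✗
  M7: stuck-at-0 ✓; others ✗
  M8: stuck-at-0 ✓; others ✗
  M9: stuck-at-0 ✓; others ✗
  M10: stuck-at-0 ✓; others ✗
Consistent faults: {M2 stuck-at-0, M3 stuck-at-1, M4 stuck-at-0, M6 stuck-at-0, M7 stuck-at-0, M8 stuck-at-0, M9 stuck-at-0, M10 stuck-at-0} — 8 in all.

8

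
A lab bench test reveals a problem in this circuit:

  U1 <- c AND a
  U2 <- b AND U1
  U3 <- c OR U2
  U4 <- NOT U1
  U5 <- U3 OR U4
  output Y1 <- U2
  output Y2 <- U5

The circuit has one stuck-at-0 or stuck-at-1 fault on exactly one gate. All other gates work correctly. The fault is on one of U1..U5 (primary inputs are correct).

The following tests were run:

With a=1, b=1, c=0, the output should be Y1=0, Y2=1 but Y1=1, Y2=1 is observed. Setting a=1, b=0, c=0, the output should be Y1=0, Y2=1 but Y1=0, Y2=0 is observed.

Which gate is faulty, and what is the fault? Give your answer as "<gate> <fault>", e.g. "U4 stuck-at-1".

Fault-free values for test 1 (a=1, b=1, c=0): U1=0, U2=0, U3=0, U4=1, U5=1, giving Y1=0, Y2=1. Observed Y1=1, Y2=1.
Test 1: faults giving observed Y1=1, Y2=1 are {U1 stuck-at-1, U2 stuck-at-1}.
Test 2 (a=1, b=0, c=0): fault-free U1=0, U2=0, U3=0, U4=1, U5=1 → Y1=0, Y2=1; observed Y1=0, Y2=0. Eliminates U2 stuck-at-1.
Only U1 stuck-at-1 is consistent with every test.

U1 stuck-at-1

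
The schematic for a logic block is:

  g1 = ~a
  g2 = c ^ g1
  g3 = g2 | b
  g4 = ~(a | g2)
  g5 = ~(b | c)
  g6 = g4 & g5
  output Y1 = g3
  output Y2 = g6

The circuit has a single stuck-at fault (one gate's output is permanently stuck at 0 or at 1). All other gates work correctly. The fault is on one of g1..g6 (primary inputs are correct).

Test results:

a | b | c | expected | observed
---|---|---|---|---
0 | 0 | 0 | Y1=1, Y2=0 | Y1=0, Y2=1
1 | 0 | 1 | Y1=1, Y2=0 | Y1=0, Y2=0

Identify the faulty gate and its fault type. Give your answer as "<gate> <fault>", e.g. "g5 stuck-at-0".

g2 stuck-at-0

Fault-free values for test 1 (a=0, b=0, c=0): g1=1, g2=1, g3=1, g4=0, g5=1, g6=0, giving Y1=1, Y2=0. Observed Y1=0, Y2=1.
Test 1: faults giving observed Y1=0, Y2=1 are {g1 stuck-at-0, g2 stuck-at-0}.
Test 2 (a=1, b=0, c=1): fault-free g1=0, g2=1, g3=1, g4=0, g5=0, g6=0 → Y1=1, Y2=0; observed Y1=0, Y2=0. Eliminates g1 stuck-at-0.
Only g2 stuck-at-0 is consistent with every test.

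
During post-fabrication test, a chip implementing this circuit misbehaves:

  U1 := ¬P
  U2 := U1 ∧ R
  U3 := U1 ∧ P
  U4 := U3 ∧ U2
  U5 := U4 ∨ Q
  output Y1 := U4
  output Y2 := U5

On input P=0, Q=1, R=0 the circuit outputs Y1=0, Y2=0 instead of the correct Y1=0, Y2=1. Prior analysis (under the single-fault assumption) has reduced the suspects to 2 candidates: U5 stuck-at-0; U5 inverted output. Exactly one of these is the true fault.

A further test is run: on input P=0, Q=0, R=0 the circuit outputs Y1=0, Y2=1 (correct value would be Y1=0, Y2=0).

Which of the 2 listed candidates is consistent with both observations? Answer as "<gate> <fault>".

U5 inverted output

Evaluate each candidate on input P=0, Q=0, R=0:
  U5 stuck-at-0: U1=1, U2=0, U3=0, U4=0, U5=0 [stuck-at-0] → Y1=0, Y2=0 — eliminated
  U5 inverted output: U1=1, U2=0, U3=0, U4=0, U5=1 [inverted output] → Y1=0, Y2=1 — matches
Only U5 inverted output reproduces the observed Y1=0, Y2=1.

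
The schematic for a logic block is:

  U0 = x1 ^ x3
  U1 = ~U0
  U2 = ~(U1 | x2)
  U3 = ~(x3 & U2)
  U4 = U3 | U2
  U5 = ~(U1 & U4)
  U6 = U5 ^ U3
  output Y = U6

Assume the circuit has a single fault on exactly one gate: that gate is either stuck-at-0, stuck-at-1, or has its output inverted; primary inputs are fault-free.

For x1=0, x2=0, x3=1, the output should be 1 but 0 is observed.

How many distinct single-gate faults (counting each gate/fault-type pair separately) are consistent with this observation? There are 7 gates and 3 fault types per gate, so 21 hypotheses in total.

Fault-free: U0=1, U1=0, U2=1, U3=0, U4=1, U5=1, U6=1 → 1. Observed 0.
  U0: none of the 3 fault types match ✗
  U1: none of the 3 fault types match ✗
  U2: stuck-at-0, inverted output ✓; others ✗
  U3: stuck-at-1, inverted output ✓; others ✗
  U4: none of the 3 fault types match ✗
  U5: stuck-at-0, inverted output ✓; others ✗
  U6: stuck-at-0, inverted output ✓; others ✗
Consistent faults: {U2 stuck-at-0, U2 inverted output, U3 stuck-at-1, U3 inverted output, U5 stuck-at-0, U5 inverted output, U6 stuck-at-0, U6 inverted output} — 8 in all.

8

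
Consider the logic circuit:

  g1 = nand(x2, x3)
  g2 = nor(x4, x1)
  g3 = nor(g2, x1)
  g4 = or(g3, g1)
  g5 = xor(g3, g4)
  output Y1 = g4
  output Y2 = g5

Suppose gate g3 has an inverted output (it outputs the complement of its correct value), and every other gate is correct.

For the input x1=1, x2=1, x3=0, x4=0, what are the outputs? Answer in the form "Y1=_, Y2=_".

Y1=1, Y2=0

Propagate with g3 forced: g1=1, g2=0, g3=1 [inverted output], g4=1, g5=0.
So the outputs are Y1=1, Y2=0. (Without the fault they would be Y1=1, Y2=1.)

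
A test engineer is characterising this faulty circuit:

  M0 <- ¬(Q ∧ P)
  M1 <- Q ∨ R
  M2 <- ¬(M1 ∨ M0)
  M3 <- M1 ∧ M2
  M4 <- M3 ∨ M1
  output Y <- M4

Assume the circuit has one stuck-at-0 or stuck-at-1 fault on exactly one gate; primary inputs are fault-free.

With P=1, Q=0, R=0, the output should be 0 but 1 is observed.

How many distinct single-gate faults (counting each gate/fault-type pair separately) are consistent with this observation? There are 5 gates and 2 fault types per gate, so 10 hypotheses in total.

3

Fault-free: M0=1, M1=0, M2=0, M3=0, M4=0 → 0. Observed 1.
  M0 stuck-at-0: output 0 ✗
  M0 stuck-at-1: output 0 ✗
  M1 stuck-at-0: output 0 ✗
  M1 stuck-at-1: output 1 ✓
  M2 stuck-at-0: output 0 ✗
  M2 stuck-at-1: output 0 ✗
  M3 stuck-at-0: output 0 ✗
  M3 stuck-at-1: output 1 ✓
  M4 stuck-at-0: output 0 ✗
  M4 stuck-at-1: output 1 ✓
Consistent faults: {M1 stuck-at-1, M3 stuck-at-1, M4 stuck-at-1} — 3 in all.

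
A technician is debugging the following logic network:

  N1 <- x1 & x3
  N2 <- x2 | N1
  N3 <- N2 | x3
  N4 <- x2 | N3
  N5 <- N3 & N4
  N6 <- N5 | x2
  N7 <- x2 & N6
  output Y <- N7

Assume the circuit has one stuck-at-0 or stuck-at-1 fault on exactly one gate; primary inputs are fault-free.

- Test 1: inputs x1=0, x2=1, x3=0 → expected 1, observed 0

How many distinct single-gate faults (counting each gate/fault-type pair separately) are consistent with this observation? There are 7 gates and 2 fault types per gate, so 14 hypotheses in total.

2

Fault-free: N1=0, N2=1, N3=1, N4=1, N5=1, N6=1, N7=1 → 1. Observed 0.
  N1 stuck-at-0: output 1 ✗
  N1 stuck-at-1: output 1 ✗
  N2 stuck-at-0: output 1 ✗
  N2 stuck-at-1: output 1 ✗
  N3 stuck-at-0: output 1 ✗
  N3 stuck-at-1: output 1 ✗
  N4 stuck-at-0: output 1 ✗
  N4 stuck-at-1: output 1 ✗
  N5 stuck-at-0: output 1 ✗
  N5 stuck-at-1: output 1 ✗
  N6 stuck-at-0: output 0 ✓
  N6 stuck-at-1: output 1 ✗
  N7 stuck-at-0: output 0 ✓
  N7 stuck-at-1: output 1 ✗
Consistent faults: {N6 stuck-at-0, N7 stuck-at-0} — 2 in all.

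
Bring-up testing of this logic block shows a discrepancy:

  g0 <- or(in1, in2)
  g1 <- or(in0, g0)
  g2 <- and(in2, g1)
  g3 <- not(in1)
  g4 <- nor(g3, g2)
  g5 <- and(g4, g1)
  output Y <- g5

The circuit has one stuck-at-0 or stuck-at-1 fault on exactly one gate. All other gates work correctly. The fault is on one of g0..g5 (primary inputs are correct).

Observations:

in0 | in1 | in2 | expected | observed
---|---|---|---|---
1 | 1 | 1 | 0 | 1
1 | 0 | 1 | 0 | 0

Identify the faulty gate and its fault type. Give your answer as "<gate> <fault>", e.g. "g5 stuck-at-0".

g2 stuck-at-0

Fault-free values for test 1 (in0=1, in1=1, in2=1): g0=1, g1=1, g2=1, g3=0, g4=0, g5=0, giving Y=0. Observed 1.
Test 1: faults giving observed 1 are {g2 stuck-at-0, g4 stuck-at-1, g5 stuck-at-1}.
Test 2 (in0=1, in1=0, in2=1): fault-free g0=1, g1=1, g2=1, g3=1, g4=0, g5=0 → 0; observed 0. Eliminates g4 stuck-at-1, g5 stuck-at-1.
Only g2 stuck-at-0 is consistent with every test.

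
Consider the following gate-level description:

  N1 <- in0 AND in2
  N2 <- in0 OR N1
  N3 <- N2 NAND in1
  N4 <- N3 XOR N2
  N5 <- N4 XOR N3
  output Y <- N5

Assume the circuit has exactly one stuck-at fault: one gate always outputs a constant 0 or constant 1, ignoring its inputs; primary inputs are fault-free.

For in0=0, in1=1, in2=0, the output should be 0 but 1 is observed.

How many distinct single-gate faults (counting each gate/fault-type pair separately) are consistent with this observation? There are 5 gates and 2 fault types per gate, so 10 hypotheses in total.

4

Fault-free: N1=0, N2=0, N3=1, N4=1, N5=0 → 0. Observed 1.
  N1 stuck-at-0: output 0 ✗
  N1 stuck-at-1: output 1 ✓
  N2 stuck-at-0: output 0 ✗
  N2 stuck-at-1: output 1 ✓
  N3 stuck-at-0: output 0 ✗
  N3 stuck-at-1: output 0 ✗
  N4 stuck-at-0: output 1 ✓
  N4 stuck-at-1: output 0 ✗
  N5 stuck-at-0: output 0 ✗
  N5 stuck-at-1: output 1 ✓
Consistent faults: {N1 stuck-at-1, N2 stuck-at-1, N4 stuck-at-0, N5 stuck-at-1} — 4 in all.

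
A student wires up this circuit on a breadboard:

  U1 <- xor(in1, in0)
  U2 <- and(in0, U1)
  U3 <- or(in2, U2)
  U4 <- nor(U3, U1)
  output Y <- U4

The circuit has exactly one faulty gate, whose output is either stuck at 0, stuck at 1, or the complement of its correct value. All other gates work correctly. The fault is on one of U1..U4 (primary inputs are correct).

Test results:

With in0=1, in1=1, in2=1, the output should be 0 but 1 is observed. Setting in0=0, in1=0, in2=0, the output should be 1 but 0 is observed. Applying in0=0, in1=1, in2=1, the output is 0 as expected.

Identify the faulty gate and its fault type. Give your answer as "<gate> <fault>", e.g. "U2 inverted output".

U3 inverted output

Fault-free values for test 1 (in0=1, in1=1, in2=1): U1=0, U2=0, U3=1, U4=0, giving Y=0. Observed 1.
Test 1: faults giving observed 1 are {U3 stuck-at-0, U3 inverted output, U4 stuck-at-1, U4 inverted output}.
Test 2 (in0=0, in1=0, in2=0): fault-free U1=0, U2=0, U3=0, U4=1 → 1; observed 0. Eliminates U3 stuck-at-0, U4 stuck-at-1.
Test 3 (in0=0, in1=1, in2=1): fault-free U1=1, U2=0, U3=1, U4=0 → 0; observed 0. Eliminates U4 inverted output.
Only U3 inverted output is consistent with every test.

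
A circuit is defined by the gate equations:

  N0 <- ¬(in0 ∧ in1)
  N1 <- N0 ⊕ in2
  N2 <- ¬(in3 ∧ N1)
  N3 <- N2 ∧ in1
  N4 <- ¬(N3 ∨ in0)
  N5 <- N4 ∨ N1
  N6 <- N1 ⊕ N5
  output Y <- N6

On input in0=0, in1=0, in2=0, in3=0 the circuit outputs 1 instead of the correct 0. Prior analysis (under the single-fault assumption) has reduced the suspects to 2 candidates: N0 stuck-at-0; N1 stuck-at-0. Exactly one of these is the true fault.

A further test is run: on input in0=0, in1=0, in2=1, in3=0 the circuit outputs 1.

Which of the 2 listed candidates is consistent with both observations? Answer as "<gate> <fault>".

N1 stuck-at-0

Evaluate each candidate on input in0=0, in1=0, in2=1, in3=0:
  N0 stuck-at-0: N0=0 [stuck-at-0], N1=1, N2=1, N3=0, N4=1, N5=1, N6=0 → 0 — eliminated
  N1 stuck-at-0: N0=1, N1=0 [stuck-at-0], N2=1, N3=0, N4=1, N5=1, N6=1 → 1 — matches
Only N1 stuck-at-0 reproduces the observed 1.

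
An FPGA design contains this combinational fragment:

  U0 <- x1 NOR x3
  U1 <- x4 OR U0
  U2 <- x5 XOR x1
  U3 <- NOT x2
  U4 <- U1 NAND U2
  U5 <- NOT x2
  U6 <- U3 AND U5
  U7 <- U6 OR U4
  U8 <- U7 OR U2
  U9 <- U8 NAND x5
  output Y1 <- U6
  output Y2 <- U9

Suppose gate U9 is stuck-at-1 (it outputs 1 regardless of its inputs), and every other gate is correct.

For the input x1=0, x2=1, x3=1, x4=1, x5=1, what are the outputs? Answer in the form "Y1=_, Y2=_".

Propagate with U9 forced: U0=0, U1=1, U2=1, U3=0, U4=0, U5=0, U6=0, U7=0, U8=1, U9=1 [stuck-at-1].
So the outputs are Y1=0, Y2=1. (Without the fault they would be Y1=0, Y2=0.)

Y1=0, Y2=1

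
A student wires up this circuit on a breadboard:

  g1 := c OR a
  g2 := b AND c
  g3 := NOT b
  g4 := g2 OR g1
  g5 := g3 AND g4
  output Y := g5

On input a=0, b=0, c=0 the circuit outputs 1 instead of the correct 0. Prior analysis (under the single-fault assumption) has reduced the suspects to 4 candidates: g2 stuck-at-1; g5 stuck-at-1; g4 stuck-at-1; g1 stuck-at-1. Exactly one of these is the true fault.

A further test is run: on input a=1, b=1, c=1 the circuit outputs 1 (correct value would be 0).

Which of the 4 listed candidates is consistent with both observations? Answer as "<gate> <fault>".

g5 stuck-at-1

Evaluate each candidate on input a=1, b=1, c=1:
  g2 stuck-at-1: g1=1, g2=1 [stuck-at-1], g3=0, g4=1, g5=0 → 0 — eliminated
  g5 stuck-at-1: g1=1, g2=1, g3=0, g4=1, g5=1 [stuck-at-1] → 1 — matches
  g4 stuck-at-1: g1=1, g2=1, g3=0, g4=1 [stuck-at-1], g5=0 → 0 — eliminated
  g1 stuck-at-1: g1=1 [stuck-at-1], g2=1, g3=0, g4=1, g5=0 → 0 — eliminated
Only g5 stuck-at-1 reproduces the observed 1.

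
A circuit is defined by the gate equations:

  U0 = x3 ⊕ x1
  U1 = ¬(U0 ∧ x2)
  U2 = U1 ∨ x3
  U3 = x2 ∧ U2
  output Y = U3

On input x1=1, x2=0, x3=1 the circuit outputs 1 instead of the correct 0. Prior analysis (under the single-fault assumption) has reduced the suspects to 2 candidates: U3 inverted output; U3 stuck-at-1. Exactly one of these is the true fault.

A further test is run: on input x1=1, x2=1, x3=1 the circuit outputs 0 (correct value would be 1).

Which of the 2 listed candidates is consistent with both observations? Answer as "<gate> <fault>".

U3 inverted output

Evaluate each candidate on input x1=1, x2=1, x3=1:
  U3 inverted output: U0=0, U1=1, U2=1, U3=0 [inverted output] → 0 — matches
  U3 stuck-at-1: U0=0, U1=1, U2=1, U3=1 [stuck-at-1] → 1 — eliminated
Only U3 inverted output reproduces the observed 0.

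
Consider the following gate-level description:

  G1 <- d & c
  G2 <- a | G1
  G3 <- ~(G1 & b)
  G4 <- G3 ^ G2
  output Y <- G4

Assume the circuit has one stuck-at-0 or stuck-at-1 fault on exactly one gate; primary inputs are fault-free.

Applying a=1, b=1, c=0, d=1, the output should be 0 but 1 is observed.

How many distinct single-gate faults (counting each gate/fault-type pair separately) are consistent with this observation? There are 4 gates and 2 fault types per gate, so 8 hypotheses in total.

Fault-free: G1=0, G2=1, G3=1, G4=0 → 0. Observed 1.
  G1 stuck-at-0: output 0 ✗
  G1 stuck-at-1: output 1 ✓
  G2 stuck-at-0: output 1 ✓
  G2 stuck-at-1: output 0 ✗
  G3 stuck-at-0: output 1 ✓
  G3 stuck-at-1: output 0 ✗
  G4 stuck-at-0: output 0 ✗
  G4 stuck-at-1: output 1 ✓
Consistent faults: {G1 stuck-at-1, G2 stuck-at-0, G3 stuck-at-0, G4 stuck-at-1} — 4 in all.

4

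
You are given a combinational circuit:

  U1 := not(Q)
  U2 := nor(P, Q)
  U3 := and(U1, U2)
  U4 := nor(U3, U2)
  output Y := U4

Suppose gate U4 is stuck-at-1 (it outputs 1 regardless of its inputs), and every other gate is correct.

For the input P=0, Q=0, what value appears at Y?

1

Propagate with U4 forced: U1=1, U2=1, U3=1, U4=1 [stuck-at-1].
So Y = 1. (Without the fault it would be 0.)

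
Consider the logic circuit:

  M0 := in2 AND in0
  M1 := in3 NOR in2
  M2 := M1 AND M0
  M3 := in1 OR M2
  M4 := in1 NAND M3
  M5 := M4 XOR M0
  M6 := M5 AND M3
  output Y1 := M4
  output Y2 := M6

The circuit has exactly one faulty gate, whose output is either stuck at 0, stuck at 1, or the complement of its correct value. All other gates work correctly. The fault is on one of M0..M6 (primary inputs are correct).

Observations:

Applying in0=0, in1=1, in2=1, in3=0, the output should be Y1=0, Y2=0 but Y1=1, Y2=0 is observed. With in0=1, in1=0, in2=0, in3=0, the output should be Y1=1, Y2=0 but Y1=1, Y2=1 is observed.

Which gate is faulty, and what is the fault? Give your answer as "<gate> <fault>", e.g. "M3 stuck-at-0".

Fault-free values for test 1 (in0=0, in1=1, in2=1, in3=0): M0=0, M1=0, M2=0, M3=1, M4=0, M5=0, M6=0, giving Y1=0, Y2=0. Observed Y1=1, Y2=0.
Test 1: faults giving observed Y1=1, Y2=0 are {M3 stuck-at-0, M3 inverted output}.
Test 2 (in0=1, in1=0, in2=0, in3=0): fault-free M0=0, M1=1, M2=0, M3=0, M4=1, M5=1, M6=0 → Y1=1, Y2=0; observed Y1=1, Y2=1. Eliminates M3 stuck-at-0.
Only M3 inverted output is consistent with every test.

M3 inverted output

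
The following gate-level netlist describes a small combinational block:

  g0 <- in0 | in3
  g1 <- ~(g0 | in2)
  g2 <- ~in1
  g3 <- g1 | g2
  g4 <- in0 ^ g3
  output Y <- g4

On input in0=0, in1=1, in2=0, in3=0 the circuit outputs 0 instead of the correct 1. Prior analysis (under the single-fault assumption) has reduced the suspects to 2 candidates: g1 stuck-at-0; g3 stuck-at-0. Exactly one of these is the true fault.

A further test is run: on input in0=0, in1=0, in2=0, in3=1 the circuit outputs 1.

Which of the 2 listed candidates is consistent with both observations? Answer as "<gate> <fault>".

g1 stuck-at-0

Evaluate each candidate on input in0=0, in1=0, in2=0, in3=1:
  g1 stuck-at-0: g0=1, g1=0 [stuck-at-0], g2=1, g3=1, g4=1 → 1 — matches
  g3 stuck-at-0: g0=1, g1=0, g2=1, g3=0 [stuck-at-0], g4=0 → 0 — eliminated
Only g1 stuck-at-0 reproduces the observed 1.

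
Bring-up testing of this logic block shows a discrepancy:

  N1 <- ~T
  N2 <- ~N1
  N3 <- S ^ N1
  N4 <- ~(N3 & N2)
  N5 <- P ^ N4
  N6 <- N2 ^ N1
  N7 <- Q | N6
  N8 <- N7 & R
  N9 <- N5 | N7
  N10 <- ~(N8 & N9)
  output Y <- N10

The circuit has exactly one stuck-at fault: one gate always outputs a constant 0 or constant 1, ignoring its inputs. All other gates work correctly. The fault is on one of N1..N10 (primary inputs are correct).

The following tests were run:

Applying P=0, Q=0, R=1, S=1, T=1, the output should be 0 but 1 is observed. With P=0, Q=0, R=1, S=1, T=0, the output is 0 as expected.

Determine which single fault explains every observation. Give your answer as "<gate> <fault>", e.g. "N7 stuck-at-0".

Fault-free values for test 1 (P=0, Q=0, R=1, S=1, T=1): N1=0, N2=1, N3=1, N4=0, N5=0, N6=1, N7=1, N8=1, N9=1, N10=0, giving Y=0. Observed 1.
Test 1: faults giving observed 1 are {N2 stuck-at-0, N6 stuck-at-0, N7 stuck-at-0, N8 stuck-at-0, N9 stuck-at-0, N10 stuck-at-1}.
Test 2 (P=0, Q=0, R=1, S=1, T=0): fault-free N1=1, N2=0, N3=0, N4=1, N5=1, N6=1, N7=1, N8=1, N9=1, N10=0 → 0; observed 0. Eliminates N6 stuck-at-0, N7 stuck-at-0, N8 stuck-at-0, N9 stuck-at-0, N10 stuck-at-1.
Only N2 stuck-at-0 is consistent with every test.

N2 stuck-at-0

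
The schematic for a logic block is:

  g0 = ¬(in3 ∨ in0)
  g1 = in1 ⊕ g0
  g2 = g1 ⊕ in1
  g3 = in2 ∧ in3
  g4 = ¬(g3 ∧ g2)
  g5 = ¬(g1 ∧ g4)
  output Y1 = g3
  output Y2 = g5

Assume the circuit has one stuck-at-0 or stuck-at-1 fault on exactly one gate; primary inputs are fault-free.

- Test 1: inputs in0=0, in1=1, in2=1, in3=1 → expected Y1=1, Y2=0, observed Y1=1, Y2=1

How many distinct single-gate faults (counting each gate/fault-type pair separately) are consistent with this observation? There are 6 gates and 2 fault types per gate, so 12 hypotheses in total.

5

Fault-free: g0=0, g1=1, g2=0, g3=1, g4=1, g5=0 → Y1=1, Y2=0. Observed Y1=1, Y2=1.
  g0 stuck-at-0: output Y1=1, Y2=0 ✗
  g0 stuck-at-1: output Y1=1, Y2=1 ✓
  g1 stuck-at-0: output Y1=1, Y2=1 ✓
  g1 stuck-at-1: output Y1=1, Y2=0 ✗
  g2 stuck-at-0: output Y1=1, Y2=0 ✗
  g2 stuck-at-1: output Y1=1, Y2=1 ✓
  g3 stuck-at-0: output Y1=0, Y2=0 ✗
  g3 stuck-at-1: output Y1=1, Y2=0 ✗
  g4 stuck-at-0: output Y1=1, Y2=1 ✓
  g4 stuck-at-1: output Y1=1, Y2=0 ✗
  g5 stuck-at-0: output Y1=1, Y2=0 ✗
  g5 stuck-at-1: output Y1=1, Y2=1 ✓
Consistent faults: {g0 stuck-at-1, g1 stuck-at-0, g2 stuck-at-1, g4 stuck-at-0, g5 stuck-at-1} — 5 in all.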